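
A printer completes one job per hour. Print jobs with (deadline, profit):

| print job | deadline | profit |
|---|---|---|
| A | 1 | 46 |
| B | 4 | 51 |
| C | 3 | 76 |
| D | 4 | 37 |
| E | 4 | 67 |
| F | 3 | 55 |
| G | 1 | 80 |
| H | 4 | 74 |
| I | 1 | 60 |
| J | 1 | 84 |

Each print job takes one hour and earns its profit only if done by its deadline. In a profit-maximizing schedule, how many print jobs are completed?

4

Sort by profit descending; place each in the latest free slot ≤ its deadline.
Profit order: J=84 G=80 C=76 H=74 E=67 I=60 F=55 B=51 A=46 D=37
Assign: J→slot 1, G skipped, C→slot 3, H→slot 4, E→slot 2, I skipped, F skipped, B skipped, A skipped, D skipped.
Slots: [1:J] [2:E] [3:C] [4:H]
4 of 10 scheduled.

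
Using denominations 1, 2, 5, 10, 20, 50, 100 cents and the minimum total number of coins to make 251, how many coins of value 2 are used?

Use the largest denomination that fits, subtract, and repeat.
251 = 2×100 + 1×50 + 1×1
Count of 2: 0

0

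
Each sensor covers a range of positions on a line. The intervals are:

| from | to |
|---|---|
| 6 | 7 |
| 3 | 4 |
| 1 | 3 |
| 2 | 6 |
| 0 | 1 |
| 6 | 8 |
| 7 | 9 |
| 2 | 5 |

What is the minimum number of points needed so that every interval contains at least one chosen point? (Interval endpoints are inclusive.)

By right end: [0,1]  [1,3]  [3,4]  [2,5]  [2,6]  [6,7]  [6,8]  [7,9]
[0,1] uncovered → point at 1; [3,4] uncovered → point at 4; [6,7] uncovered → point at 7.
Points: 1, 4, 7 (3 total).

3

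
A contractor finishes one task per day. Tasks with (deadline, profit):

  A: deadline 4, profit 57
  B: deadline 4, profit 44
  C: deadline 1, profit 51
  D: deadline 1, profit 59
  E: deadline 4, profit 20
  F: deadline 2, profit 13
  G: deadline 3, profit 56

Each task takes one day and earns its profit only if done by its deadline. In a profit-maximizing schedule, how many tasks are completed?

Sort by profit descending; place each in the latest free slot ≤ its deadline.
By profit: D(d1,59), A(d4,57), G(d3,56), C(d1,51), B(d4,44), E(d4,20), F(d2,13)
D→slot 1; A→slot 4; G→slot 3; C skipped; B→slot 2; E skipped; F skipped.
4 of 7 scheduled.

4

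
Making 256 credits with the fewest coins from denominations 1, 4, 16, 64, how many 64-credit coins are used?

4

Greedy: take as many of the largest coin as possible, then repeat with the remainder.
256 = 4×64
Count of 64: 4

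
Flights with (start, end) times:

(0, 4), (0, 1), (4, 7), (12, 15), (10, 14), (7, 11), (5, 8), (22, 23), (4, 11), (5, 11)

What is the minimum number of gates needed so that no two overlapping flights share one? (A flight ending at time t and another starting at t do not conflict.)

starts: [0, 0, 4, 4, 5, 5, 7, 10, 12, 22]
ends:   [1, 4, 7, 8, 11, 11, 11, 14, 15, 23]
s0→1 s0→2 e1→1 e4→0 s4→1 s4→2 s5→3 s5→4  — peak 4.

4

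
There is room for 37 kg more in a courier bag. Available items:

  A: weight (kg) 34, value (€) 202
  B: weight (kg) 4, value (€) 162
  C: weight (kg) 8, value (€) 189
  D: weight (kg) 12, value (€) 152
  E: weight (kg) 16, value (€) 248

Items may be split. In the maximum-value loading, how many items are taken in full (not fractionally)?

3

Ratios (sorted): B 40.50, C 23.62, E 15.50, D 12.67, A 5.94
take B (4 @ 162); take C (8 @ 189); take E (16 @ 248); take 9/12 of D → 114.00. Capacity used 37/37.
3 item(s) taken whole; one partial (take 9/12 of D).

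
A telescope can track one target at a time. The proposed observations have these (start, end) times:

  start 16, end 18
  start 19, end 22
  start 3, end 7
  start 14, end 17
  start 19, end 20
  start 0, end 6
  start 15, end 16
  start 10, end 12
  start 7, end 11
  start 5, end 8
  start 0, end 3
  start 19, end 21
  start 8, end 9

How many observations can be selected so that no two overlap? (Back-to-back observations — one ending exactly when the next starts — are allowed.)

7

Order by finish time; keep every interval that doesn't clash with the previous kept one.
Sorted by end: (0,3)  (0,6)  (3,7)  (5,8)  (8,9)  (7,11)  (10,12)  (15,16)  (14,17)  (16,18)  (19,20)  (19,21)  (19,22)
take (0,3); take (3,7); take (8,9); skip (7,11); take (10,12); take (15,16); take (16,18); take (19,20).
Selected 7 observations.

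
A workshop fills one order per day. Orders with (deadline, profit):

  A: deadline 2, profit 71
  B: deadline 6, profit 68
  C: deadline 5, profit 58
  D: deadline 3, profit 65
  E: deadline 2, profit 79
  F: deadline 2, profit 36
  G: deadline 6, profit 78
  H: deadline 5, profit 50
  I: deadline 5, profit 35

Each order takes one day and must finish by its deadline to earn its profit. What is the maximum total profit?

419

By profit: E(d2,79), G(d6,78), A(d2,71), B(d6,68), D(d3,65), C(d5,58), H(d5,50), F(d2,36), I(d5,35)
E→slot 2; G→slot 6; A→slot 1; B→slot 5; D→slot 3; C→slot 4; H skipped; F skipped; I skipped.
Profit = 71 + 79 + 65 + 58 + 68 + 78 = 419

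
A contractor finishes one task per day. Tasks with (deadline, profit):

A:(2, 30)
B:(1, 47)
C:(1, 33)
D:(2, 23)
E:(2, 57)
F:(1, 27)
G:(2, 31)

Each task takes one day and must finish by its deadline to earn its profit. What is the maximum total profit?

104

By profit: E(d2,57), B(d1,47), C(d1,33), G(d2,31), A(d2,30), F(d1,27), D(d2,23)
E→slot 2; B→slot 1; C skipped; G skipped; A skipped; F skipped; D skipped.
Profit = 47 + 57 = 104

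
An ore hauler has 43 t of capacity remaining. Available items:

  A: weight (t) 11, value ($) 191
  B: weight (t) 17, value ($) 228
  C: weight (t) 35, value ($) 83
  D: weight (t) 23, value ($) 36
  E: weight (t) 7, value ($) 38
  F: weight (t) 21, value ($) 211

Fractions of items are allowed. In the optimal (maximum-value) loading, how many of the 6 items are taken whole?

2

Greedy by value/weight ratio, highest first.
Ratios (sorted): A 17.36, B 13.41, F 10.05, E 5.43, C 2.37, D 1.57
take A (11 @ 191); take B (17 @ 228); take 15/21 of F → 150.71. Capacity used 43/43.
2 item(s) taken whole; one partial (take 15/21 of F).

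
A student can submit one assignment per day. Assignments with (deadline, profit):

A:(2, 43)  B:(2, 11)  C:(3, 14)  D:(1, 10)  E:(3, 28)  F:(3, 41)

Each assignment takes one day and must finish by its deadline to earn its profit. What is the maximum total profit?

Take jobs in profit order; each goes to the latest open slot no later than its deadline.
Profit order: A=43 F=41 E=28 C=14 B=11 D=10
Assign: A→slot 2, F→slot 3, E→slot 1, C skipped, B skipped, D skipped.
Slots: [1:E] [2:A] [3:F]
Profit = 28 + 43 + 41 = 112

112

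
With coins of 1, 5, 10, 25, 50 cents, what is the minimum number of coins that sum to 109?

Use the largest denomination that fits, subtract, and repeat.
109 = 2×50 + 1×5 + 4×1
Total coins = 2 + 1 + 4 = 7

7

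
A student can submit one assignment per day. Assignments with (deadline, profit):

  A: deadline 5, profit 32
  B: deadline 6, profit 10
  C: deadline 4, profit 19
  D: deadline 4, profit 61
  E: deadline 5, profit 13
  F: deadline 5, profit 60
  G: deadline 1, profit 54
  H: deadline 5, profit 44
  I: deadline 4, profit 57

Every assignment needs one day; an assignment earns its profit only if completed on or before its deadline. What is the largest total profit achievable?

Take jobs in profit order; each goes to the latest open slot no later than its deadline.
Profit order: D=61 F=60 I=57 G=54 H=44 A=32 C=19 E=13 B=10
Assign: D→slot 4, F→slot 5, I→slot 3, G→slot 1, H→slot 2, A skipped, C skipped, E skipped, B→slot 6.
Slots: [1:G] [2:H] [3:I] [4:D] [5:F] [6:B]
Profit = 54 + 44 + 57 + 61 + 60 + 10 = 286

286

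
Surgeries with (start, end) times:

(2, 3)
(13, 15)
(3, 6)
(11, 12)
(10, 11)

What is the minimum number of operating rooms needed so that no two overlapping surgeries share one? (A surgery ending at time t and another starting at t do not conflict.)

1

The answer is the maximum number of intervals overlapping at any instant.
Events (time:±→running): 2:+→1 … peak 1.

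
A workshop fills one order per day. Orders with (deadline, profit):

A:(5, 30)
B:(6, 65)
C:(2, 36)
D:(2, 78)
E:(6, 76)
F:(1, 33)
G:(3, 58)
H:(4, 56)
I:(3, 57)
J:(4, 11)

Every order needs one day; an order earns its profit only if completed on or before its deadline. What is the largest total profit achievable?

390

Sort by profit descending; place each in the latest free slot ≤ its deadline.
By profit: D(d2,78), E(d6,76), B(d6,65), G(d3,58), I(d3,57), H(d4,56), C(d2,36), F(d1,33), A(d5,30), J(d4,11)
D→slot 2; E→slot 6; B→slot 5; G→slot 3; I→slot 1; H→slot 4; C skipped; F skipped; A skipped; J skipped.
Profit = 57 + 78 + 58 + 56 + 65 + 76 = 390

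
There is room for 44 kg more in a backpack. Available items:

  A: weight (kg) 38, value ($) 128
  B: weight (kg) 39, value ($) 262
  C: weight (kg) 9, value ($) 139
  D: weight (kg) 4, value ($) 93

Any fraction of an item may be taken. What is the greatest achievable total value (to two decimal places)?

Greedy by value/weight ratio, highest first.
Ratios (sorted): D 23.25, C 15.44, B 6.72, A 3.37
take D (4 @ 93); take C (9 @ 139); take 31/39 of B → 208.26. Capacity used 44/44.
Total value = 440.26

440.26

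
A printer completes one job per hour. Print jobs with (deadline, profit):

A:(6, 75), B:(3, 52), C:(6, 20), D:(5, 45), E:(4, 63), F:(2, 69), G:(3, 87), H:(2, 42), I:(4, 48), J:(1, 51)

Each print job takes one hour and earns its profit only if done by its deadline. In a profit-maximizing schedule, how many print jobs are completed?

6

Sort by profit descending; place each in the latest free slot ≤ its deadline.
Profit order: G=87 A=75 F=69 E=63 B=52 J=51 I=48 D=45 H=42 C=20
Assign: G→slot 3, A→slot 6, F→slot 2, E→slot 4, B→slot 1, J skipped, I skipped, D→slot 5, H skipped, C skipped.
Slots: [1:B] [2:F] [3:G] [4:E] [5:D] [6:A]
6 of 10 scheduled.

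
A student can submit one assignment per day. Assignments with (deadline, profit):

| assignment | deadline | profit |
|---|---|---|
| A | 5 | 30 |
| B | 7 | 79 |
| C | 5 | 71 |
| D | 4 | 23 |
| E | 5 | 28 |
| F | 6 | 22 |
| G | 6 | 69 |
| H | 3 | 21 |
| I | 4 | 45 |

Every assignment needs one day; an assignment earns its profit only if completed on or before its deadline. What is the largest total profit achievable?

Profit order: B=79 C=71 G=69 I=45 A=30 E=28 D=23 F=22 H=21
Assign: B→slot 7, C→slot 5, G→slot 6, I→slot 4, A→slot 3, E→slot 2, D→slot 1, F skipped, H skipped.
Slots: [1:D] [2:E] [3:A] [4:I] [5:C] [6:G] [7:B]
Profit = 23 + 28 + 30 + 45 + 71 + 69 + 79 = 345

345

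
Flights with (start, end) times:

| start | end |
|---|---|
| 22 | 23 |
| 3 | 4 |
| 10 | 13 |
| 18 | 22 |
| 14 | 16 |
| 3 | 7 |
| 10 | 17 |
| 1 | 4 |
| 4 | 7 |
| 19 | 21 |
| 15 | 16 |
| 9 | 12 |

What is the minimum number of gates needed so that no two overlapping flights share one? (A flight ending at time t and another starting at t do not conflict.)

Events (time:±→running): 1:+→1 3:+→2 3:+→3 … peak 3.

3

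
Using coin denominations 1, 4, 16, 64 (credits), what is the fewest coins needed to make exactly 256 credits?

4

256 = 4×64
Total coins = 4 = 4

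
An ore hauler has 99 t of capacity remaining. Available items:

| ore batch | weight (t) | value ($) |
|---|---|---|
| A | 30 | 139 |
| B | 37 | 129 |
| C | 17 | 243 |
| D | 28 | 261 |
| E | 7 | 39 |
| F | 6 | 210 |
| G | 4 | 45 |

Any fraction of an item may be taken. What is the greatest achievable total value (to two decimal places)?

Order: F (210/6=35.00) > C (243/17=14.29) > G (45/4=11.25) > D (261/28=9.32) > E (39/7=5.57) > A (139/30=4.63) > B (129/37=3.49)
Fill: take F (6 @ 210) → take C (17 @ 243) → take G (4 @ 45) → take D (28 @ 261) → take E (7 @ 39) → take A (30 @ 139) → take 7/37 of B → 24.41; 99/99 used.
Total value = 961.41

961.41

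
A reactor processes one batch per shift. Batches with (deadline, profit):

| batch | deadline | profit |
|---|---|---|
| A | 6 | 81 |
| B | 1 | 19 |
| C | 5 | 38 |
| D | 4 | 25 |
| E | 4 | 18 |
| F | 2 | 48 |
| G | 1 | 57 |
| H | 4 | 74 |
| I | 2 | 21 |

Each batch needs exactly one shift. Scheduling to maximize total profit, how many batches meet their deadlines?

6

By profit: A(d6,81), H(d4,74), G(d1,57), F(d2,48), C(d5,38), D(d4,25), I(d2,21), B(d1,19), E(d4,18)
A→slot 6; H→slot 4; G→slot 1; F→slot 2; C→slot 5; D→slot 3; I skipped; B skipped; E skipped.
6 of 9 scheduled.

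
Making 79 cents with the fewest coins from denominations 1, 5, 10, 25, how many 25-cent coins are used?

79 − 3×25→4 − 4×1→0
Count of 25: 3

3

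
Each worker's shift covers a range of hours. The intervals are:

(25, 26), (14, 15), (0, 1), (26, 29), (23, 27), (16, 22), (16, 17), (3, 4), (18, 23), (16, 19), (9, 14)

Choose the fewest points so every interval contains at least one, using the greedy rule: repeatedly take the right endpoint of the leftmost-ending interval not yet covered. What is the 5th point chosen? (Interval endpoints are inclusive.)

23

Sorted: [0,1] [3,4] [9,14] [14,15] [16,17] [16,19] [16,22] [18,23] [25,26] [23,27] [26,29]
{[0,1]} hit by 1; {[3,4]} hit by 4; {[9,14],[14,15]} hit by 14; {[16,17],[16,19],[16,22]} hit by 17; {[18,23]} hit by 23; {[25,26],[23,27],[26,29]} hit by 26.
Points: 1, 4, 14, 17, 23, 26 (6 total).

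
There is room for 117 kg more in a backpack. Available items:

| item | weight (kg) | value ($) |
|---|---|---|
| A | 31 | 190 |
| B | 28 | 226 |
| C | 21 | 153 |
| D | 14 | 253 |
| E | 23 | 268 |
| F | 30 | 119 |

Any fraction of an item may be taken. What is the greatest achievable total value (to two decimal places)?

1090.00

Greedy by value/weight ratio, highest first.
Order: D (253/14=18.07) > E (268/23=11.65) > B (226/28=8.07) > C (153/21=7.29) > A (190/31=6.13) > F (119/30=3.97)
Fill: take D (14 @ 253) → take E (23 @ 268) → take B (28 @ 226) → take C (21 @ 153) → take A (31 @ 190); 117/117 used.
Total value = 1090.00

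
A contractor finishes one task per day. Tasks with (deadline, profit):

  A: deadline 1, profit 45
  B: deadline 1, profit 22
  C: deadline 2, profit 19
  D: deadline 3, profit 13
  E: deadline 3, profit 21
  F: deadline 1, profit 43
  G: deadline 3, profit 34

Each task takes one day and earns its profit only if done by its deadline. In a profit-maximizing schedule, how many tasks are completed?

Sort by profit descending; place each in the latest free slot ≤ its deadline.
Profit order: A=45 F=43 G=34 B=22 E=21 C=19 D=13
Assign: A→slot 1, F skipped, G→slot 3, B skipped, E→slot 2, C skipped, D skipped.
Slots: [1:A] [2:E] [3:G]
3 of 7 scheduled.

3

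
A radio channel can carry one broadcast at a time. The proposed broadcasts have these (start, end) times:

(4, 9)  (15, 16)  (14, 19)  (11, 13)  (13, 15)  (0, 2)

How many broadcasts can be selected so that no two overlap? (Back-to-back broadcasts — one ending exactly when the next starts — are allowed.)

5

Sorted by end: (0,2)  (4,9)  (11,13)  (13,15)  (15,16)  (14,19)
take (0,2); take (4,9); take (11,13); take (13,15); take (15,16).
Selected 5 broadcasts.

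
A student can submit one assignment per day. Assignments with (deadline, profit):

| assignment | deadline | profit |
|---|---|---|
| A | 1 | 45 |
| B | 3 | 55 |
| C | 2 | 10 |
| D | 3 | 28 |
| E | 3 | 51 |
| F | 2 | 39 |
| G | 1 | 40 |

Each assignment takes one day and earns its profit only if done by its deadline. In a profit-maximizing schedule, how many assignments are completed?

3

By profit: B(d3,55), E(d3,51), A(d1,45), G(d1,40), F(d2,39), D(d3,28), C(d2,10)
B→slot 3; E→slot 2; A→slot 1; G skipped; F skipped; D skipped; C skipped.
3 of 7 scheduled.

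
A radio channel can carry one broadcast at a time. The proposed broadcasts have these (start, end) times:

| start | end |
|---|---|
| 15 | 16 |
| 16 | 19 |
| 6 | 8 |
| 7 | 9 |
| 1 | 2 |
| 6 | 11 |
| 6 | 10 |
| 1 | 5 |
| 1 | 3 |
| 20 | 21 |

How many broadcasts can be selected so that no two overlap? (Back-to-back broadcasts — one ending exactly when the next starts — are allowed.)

5

Order by finish time; keep every interval that doesn't clash with the previous kept one.
Sorted by end: (1,2)  (1,3)  (1,5)  (6,8)  (7,9)  (6,10)  (6,11)  (15,16)  (16,19)  (20,21)
take (1,2); take (6,8); skip (6,10); take (15,16); take (16,19); take (20,21).
Selected 5 broadcasts.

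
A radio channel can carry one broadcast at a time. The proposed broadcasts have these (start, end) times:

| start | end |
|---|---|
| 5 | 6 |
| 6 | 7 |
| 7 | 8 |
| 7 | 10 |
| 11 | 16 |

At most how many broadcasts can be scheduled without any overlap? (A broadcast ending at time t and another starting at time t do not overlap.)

4

Greedy by earliest finish: after sorting by end time, pick each interval compatible with the last pick.
Sorted by end: (5,6)  (6,7)  (7,8)  (7,10)  (11,16)
take (5,6); take (6,7); take (7,8); take (11,16).
Selected 4 broadcasts.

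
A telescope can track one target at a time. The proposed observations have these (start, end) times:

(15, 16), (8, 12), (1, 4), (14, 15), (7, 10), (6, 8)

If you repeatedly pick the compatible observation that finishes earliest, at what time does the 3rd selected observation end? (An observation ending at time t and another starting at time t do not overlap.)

By end time: (1,4), (6,8), (7,10), (8,12), (14,15), (15,16).
Pick (1,4); next start ≥ 4 → (6,8); next start ≥ 8 → (8,12); next start ≥ 12 → (14,15); next start ≥ 15 → (15,16).
Selected: (1,4) (6,8) (8,12) (14,15) (15,16)

12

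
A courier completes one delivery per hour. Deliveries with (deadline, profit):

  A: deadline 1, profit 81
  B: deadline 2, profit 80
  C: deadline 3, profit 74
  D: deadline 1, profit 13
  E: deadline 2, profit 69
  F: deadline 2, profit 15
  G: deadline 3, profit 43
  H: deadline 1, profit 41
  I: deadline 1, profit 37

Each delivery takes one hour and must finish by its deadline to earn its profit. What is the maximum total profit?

By profit: A(d1,81), B(d2,80), C(d3,74), E(d2,69), G(d3,43), H(d1,41), I(d1,37), F(d2,15), D(d1,13)
A→slot 1; B→slot 2; C→slot 3; E skipped; G skipped; H skipped; I skipped; F skipped; D skipped.
Profit = 81 + 80 + 74 = 235

235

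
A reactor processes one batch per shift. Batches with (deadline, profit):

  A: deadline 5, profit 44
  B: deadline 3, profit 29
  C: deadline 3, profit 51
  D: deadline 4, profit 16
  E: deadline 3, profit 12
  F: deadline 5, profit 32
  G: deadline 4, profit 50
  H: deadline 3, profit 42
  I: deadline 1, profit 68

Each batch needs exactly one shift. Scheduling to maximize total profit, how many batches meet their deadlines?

Sort by profit descending; place each in the latest free slot ≤ its deadline.
Profit order: I=68 C=51 G=50 A=44 H=42 F=32 B=29 D=16 E=12
Assign: I→slot 1, C→slot 3, G→slot 4, A→slot 5, H→slot 2, F skipped, B skipped, D skipped, E skipped.
Slots: [1:I] [2:H] [3:C] [4:G] [5:A]
5 of 9 scheduled.

5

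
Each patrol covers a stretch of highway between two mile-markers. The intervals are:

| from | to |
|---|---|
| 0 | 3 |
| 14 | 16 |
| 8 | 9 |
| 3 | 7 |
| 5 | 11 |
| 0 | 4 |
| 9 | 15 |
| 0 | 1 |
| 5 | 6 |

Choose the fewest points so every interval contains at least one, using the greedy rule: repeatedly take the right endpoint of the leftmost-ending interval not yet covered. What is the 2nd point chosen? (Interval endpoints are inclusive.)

Process intervals by earliest right end; each time one isn't hit yet, stab at its right endpoint.
By right end: [0,1]  [0,3]  [0,4]  [5,6]  [3,7]  [8,9]  [5,11]  [9,15]  [14,16]
[0,1] uncovered → point at 1; [5,6] uncovered → point at 6; [8,9] uncovered → point at 9; [14,16] uncovered → point at 16.
Points: 1, 6, 9, 16 (4 total).

6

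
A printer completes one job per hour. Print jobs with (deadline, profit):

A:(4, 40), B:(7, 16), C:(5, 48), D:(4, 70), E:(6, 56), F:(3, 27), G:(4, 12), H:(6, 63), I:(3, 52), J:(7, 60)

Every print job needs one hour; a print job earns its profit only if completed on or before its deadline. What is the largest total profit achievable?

389

Profit order: D=70 H=63 J=60 E=56 I=52 C=48 A=40 F=27 B=16 G=12
Assign: D→slot 4, H→slot 6, J→slot 7, E→slot 5, I→slot 3, C→slot 2, A→slot 1, F skipped, B skipped, G skipped.
Slots: [1:A] [2:C] [3:I] [4:D] [5:E] [6:H] [7:J]
Profit = 40 + 48 + 52 + 70 + 56 + 63 + 60 = 389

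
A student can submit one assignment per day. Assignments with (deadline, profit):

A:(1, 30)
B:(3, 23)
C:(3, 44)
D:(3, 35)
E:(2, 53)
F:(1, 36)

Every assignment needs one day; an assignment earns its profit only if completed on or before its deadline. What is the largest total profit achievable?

133

Take jobs in profit order; each goes to the latest open slot no later than its deadline.
By profit: E(d2,53), C(d3,44), F(d1,36), D(d3,35), A(d1,30), B(d3,23)
E→slot 2; C→slot 3; F→slot 1; D skipped; A skipped; B skipped.
Profit = 36 + 53 + 44 = 133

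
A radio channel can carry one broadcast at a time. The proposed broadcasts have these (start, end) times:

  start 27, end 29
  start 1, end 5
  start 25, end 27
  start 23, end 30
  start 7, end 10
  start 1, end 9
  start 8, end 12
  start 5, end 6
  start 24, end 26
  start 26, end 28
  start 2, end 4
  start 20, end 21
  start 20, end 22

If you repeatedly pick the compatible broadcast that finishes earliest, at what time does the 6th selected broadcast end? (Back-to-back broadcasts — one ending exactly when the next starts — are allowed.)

28

Order by finish time; keep every interval that doesn't clash with the previous kept one.
By end time: (2,4), (1,5), (5,6), (1,9), (7,10), (8,12), (20,21), (20,22), (24,26), (25,27), (26,28), (27,29), (23,30).
Pick (2,4); next start ≥ 4 → (5,6); next start ≥ 6 → (7,10); next start ≥ 10 → (20,21); next start ≥ 21 → (24,26); next start ≥ 26 → (26,28).
Selected: (2,4) (5,6) (7,10) (20,21) (24,26) (26,28)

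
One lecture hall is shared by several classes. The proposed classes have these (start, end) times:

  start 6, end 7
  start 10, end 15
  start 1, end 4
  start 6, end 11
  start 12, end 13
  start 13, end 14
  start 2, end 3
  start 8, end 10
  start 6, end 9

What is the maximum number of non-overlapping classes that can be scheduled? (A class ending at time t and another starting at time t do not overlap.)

Order by finish time; keep every interval that doesn't clash with the previous kept one.
Sorted by end: (2,3)  (1,4)  (6,7)  (6,9)  (8,10)  (6,11)  (12,13)  (13,14)  (10,15)
take (2,3); take (6,7); take (8,10); take (12,13); take (13,14); skip (10,15).
Selected 5 classes.

5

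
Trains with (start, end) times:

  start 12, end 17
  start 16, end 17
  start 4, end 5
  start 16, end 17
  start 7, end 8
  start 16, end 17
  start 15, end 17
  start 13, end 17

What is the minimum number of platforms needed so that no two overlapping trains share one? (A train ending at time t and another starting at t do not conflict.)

Count concurrent intervals with a sweep; the peak is the room count.
Events (time:±→running): 4:+→1 5:-→0 7:+→1 8:-→0 12:+→1 13:+→2 15:+→3 16:+→4 16:+→5 16:+→6 … peak 6.

6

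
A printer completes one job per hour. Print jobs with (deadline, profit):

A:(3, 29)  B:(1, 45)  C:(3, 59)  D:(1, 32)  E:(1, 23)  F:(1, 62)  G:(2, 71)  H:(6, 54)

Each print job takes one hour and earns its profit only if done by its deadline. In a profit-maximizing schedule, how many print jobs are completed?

4

Sort by profit descending; place each in the latest free slot ≤ its deadline.
Profit order: G=71 F=62 C=59 H=54 B=45 D=32 A=29 E=23
Assign: G→slot 2, F→slot 1, C→slot 3, H→slot 6, B skipped, D skipped, A skipped, E skipped.
Slots: [1:F] [2:G] [3:C] [6:H]
4 of 8 scheduled.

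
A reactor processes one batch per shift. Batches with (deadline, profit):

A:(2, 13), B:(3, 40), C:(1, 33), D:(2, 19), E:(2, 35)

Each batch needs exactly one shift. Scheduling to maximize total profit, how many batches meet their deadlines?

By profit: B(d3,40), E(d2,35), C(d1,33), D(d2,19), A(d2,13)
B→slot 3; E→slot 2; C→slot 1; D skipped; A skipped.
3 of 5 scheduled.

3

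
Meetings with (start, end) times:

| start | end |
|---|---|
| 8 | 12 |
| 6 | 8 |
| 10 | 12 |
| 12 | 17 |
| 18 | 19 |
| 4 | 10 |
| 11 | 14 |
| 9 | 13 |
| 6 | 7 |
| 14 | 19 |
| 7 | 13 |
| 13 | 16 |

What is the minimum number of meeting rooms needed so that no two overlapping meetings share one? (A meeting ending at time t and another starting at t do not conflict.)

5

The answer is the maximum number of intervals overlapping at any instant.
Events (time:±→running): 4:+→1 6:+→2 6:+→3 7:-→2 7:+→3 8:-→2 8:+→3 9:+→4 10:-→3 10:+→4 11:+→5 … peak 5.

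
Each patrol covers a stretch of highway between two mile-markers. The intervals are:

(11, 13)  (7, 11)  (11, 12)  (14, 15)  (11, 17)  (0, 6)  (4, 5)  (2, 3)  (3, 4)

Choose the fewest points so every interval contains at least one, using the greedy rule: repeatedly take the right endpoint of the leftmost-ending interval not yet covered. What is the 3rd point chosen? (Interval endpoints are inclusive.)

Sorted: [2,3] [3,4] [4,5] [0,6] [7,11] [11,12] [11,13] [14,15] [11,17]
{[2,3],[3,4]} hit by 3; {[4,5],[0,6]} hit by 5; {[7,11],[11,12],[11,13]} hit by 11; {[14,15],[11,17]} hit by 15.
Points: 3, 5, 11, 15 (4 total).

11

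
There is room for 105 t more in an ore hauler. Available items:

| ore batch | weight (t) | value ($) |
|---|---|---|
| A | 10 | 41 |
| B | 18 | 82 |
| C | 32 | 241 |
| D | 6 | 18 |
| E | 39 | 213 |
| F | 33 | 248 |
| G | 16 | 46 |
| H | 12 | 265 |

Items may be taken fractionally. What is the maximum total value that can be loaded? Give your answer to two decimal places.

906.92

Greedy by value/weight ratio, highest first.
Order: H (265/12=22.08) > C (241/32=7.53) > F (248/33=7.52) > E (213/39=5.46) > B (82/18=4.56) > A (41/10=4.10) > D (18/6=3.00) > G (46/16=2.88)
Fill: take H (12 @ 265) → take C (32 @ 241) → take F (33 @ 248) → take 28/39 of E → 152.92; 105/105 used.
Total value = 906.92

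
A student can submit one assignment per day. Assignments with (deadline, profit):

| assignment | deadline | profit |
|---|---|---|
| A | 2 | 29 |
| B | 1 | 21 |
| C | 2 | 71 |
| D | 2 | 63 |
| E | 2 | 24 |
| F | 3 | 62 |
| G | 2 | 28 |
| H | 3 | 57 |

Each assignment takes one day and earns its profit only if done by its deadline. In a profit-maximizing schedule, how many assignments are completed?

Sort by profit descending; place each in the latest free slot ≤ its deadline.
By profit: C(d2,71), D(d2,63), F(d3,62), H(d3,57), A(d2,29), G(d2,28), E(d2,24), B(d1,21)
C→slot 2; D→slot 1; F→slot 3; H skipped; A skipped; G skipped; E skipped; B skipped.
3 of 8 scheduled.

3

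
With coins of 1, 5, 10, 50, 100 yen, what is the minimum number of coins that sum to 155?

155 = 1×100 + 1×50 + 1×5
Total coins = 1 + 1 + 1 = 3

3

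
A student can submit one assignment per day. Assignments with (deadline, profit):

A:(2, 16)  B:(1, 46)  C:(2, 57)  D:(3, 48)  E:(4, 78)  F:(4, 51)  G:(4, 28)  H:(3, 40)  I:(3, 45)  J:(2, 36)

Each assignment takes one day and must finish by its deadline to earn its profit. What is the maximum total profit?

234

Take jobs in profit order; each goes to the latest open slot no later than its deadline.
By profit: E(d4,78), C(d2,57), F(d4,51), D(d3,48), B(d1,46), I(d3,45), H(d3,40), J(d2,36), G(d4,28), A(d2,16)
E→slot 4; C→slot 2; F→slot 3; D→slot 1; B skipped; I skipped; H skipped; J skipped; G skipped; A skipped.
Profit = 48 + 57 + 51 + 78 = 234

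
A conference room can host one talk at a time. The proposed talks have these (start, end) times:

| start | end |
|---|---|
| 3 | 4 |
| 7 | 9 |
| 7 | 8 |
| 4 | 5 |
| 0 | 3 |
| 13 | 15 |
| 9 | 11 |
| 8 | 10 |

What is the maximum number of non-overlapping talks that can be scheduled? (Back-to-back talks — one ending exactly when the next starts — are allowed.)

6

Sort by end time and greedily take each interval whose start is ≥ the last chosen end.
By end time: (0,3), (3,4), (4,5), (7,8), (7,9), (8,10), (9,11), (13,15).
Pick (0,3); next start ≥ 3 → (3,4); next start ≥ 4 → (4,5); next start ≥ 5 → (7,8); next start ≥ 8 → (8,10); next start ≥ 10 → (13,15).
Selected 6 talks.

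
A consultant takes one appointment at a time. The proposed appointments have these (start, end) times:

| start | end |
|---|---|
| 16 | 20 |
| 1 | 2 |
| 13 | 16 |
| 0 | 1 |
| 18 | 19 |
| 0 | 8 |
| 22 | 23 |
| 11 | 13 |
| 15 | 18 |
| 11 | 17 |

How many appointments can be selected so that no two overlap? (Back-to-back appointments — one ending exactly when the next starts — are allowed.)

6

Sorted by end: (0,1)  (1,2)  (0,8)  (11,13)  (13,16)  (11,17)  (15,18)  (18,19)  (16,20)  (22,23)
take (0,1); take (1,2); take (11,13); take (13,16); take (18,19); take (22,23).
Selected 6 appointments.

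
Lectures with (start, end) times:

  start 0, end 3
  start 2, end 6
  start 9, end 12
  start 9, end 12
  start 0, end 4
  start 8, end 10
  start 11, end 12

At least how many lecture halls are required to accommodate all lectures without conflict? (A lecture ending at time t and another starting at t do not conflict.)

The answer is the maximum number of intervals overlapping at any instant.
starts: [0, 0, 2, 8, 9, 9, 11]
ends:   [3, 4, 6, 10, 12, 12, 12]
s0→1 s0→2 s2→3  — peak 3.

3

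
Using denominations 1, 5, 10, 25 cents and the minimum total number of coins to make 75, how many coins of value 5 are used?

Greedy: take as many of the largest coin as possible, then repeat with the remainder.
75 − 3×25→0
Count of 5: 0

0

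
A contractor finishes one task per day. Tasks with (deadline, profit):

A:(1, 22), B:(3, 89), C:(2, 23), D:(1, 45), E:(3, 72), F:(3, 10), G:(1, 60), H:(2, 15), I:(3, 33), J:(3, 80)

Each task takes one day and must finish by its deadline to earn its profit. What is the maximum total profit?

241

By profit: B(d3,89), J(d3,80), E(d3,72), G(d1,60), D(d1,45), I(d3,33), C(d2,23), A(d1,22), H(d2,15), F(d3,10)
B→slot 3; J→slot 2; E→slot 1; G skipped; D skipped; I skipped; C skipped; A skipped; H skipped; F skipped.
Profit = 72 + 80 + 89 = 241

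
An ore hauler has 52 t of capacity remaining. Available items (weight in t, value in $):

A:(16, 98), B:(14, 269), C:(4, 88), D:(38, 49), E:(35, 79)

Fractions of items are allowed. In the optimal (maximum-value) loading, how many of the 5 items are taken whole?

3

Sort by value per unit weight and fill in that order.
Order: C (88/4=22.00) > B (269/14=19.21) > A (98/16=6.12) > E (79/35=2.26) > D (49/38=1.29)
Fill: take C (4 @ 88) → take B (14 @ 269) → take A (16 @ 98) → take 18/35 of E → 40.63; 52/52 used.
3 item(s) taken whole; one partial (take 18/35 of E).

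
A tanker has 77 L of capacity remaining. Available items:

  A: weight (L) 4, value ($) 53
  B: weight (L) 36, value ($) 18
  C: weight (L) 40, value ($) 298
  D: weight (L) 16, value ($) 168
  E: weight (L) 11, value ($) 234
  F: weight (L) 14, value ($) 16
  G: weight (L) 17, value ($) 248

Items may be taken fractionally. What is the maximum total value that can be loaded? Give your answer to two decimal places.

Greedy by value/weight ratio, highest first.
Ratios (sorted): E 21.27, G 14.59, A 13.25, D 10.50, C 7.45, F 1.14, B 0.50
take E (11 @ 234); take G (17 @ 248); take A (4 @ 53); take D (16 @ 168); take 29/40 of C → 216.05. Capacity used 77/77.
Total value = 919.05

919.05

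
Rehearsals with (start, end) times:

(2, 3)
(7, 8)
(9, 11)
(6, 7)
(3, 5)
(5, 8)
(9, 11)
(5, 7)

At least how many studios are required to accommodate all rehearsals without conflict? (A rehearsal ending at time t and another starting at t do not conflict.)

The answer is the maximum number of intervals overlapping at any instant.
starts: [2, 3, 5, 5, 6, 7, 9, 9]
ends:   [3, 5, 7, 7, 8, 8, 11, 11]
s2→1 e3→0 s3→1 e5→0 s5→1 s5→2 s6→3  — peak 3.

3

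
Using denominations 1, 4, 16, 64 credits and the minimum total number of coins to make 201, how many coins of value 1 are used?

Greedy: take as many of the largest coin as possible, then repeat with the remainder.
201 − 3×64→9 − 2×4→1 − 1×1→0
Count of 1: 1

1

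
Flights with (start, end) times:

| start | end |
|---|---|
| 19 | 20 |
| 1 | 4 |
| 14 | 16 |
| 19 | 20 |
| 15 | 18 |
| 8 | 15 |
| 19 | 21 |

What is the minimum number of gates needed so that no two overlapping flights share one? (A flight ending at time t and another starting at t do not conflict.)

3

Events (time:±→running): 1:+→1 4:-→0 8:+→1 14:+→2 15:-→1 15:+→2 16:-→1 18:-→0 19:+→1 19:+→2 19:+→3 … peak 3.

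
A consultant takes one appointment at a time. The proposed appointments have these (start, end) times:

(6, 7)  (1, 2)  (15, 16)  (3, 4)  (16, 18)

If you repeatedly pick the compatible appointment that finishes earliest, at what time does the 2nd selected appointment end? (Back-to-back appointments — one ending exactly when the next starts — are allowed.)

4

By end time: (1,2), (3,4), (6,7), (15,16), (16,18).
Pick (1,2); next start ≥ 2 → (3,4); next start ≥ 4 → (6,7); next start ≥ 7 → (15,16); next start ≥ 16 → (16,18).
Selected: (1,2) (3,4) (6,7) (15,16) (16,18)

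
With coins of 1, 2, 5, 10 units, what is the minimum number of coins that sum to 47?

47 = 4×10 + 1×5 + 1×2
Total coins = 4 + 1 + 1 = 6

6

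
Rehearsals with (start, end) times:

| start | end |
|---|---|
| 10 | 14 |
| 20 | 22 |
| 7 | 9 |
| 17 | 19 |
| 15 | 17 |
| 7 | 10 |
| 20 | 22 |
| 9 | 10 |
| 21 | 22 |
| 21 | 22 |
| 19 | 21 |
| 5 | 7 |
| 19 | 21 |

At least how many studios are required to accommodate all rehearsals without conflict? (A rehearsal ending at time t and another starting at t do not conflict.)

The answer is the maximum number of intervals overlapping at any instant.
Events (time:±→running): 5:+→1 7:-→0 7:+→1 7:+→2 9:-→1 9:+→2 10:-→1 10:-→0 10:+→1 14:-→0 15:+→1 17:-→0 17:+→1 19:-→0 19:+→1 19:+→2 20:+→3 20:+→4 … peak 4.

4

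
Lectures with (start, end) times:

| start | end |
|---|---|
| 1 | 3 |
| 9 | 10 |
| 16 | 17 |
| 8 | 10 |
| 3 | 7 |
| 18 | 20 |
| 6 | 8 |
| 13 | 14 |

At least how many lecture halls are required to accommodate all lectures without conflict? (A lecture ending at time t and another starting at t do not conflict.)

Count concurrent intervals with a sweep; the peak is the room count.
starts: [1, 3, 6, 8, 9, 13, 16, 18]
ends:   [3, 7, 8, 10, 10, 14, 17, 20]
s1→1 e3→0 s3→1 s6→2  — peak 2.

2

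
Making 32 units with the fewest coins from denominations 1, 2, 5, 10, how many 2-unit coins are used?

Greedy: take as many of the largest coin as possible, then repeat with the remainder.
32 − 3×10→2 − 1×2→0
Count of 2: 1

1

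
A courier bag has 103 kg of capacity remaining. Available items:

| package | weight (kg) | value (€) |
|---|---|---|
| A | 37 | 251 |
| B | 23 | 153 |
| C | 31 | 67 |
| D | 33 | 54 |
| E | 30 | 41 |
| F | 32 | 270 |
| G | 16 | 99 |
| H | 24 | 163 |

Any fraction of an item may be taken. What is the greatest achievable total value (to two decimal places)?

750.52

Greedy by value/weight ratio, highest first.
Ratios (sorted): F 8.44, H 6.79, A 6.78, B 6.65, G 6.19, C 2.16, D 1.64, E 1.37
take F (32 @ 270); take H (24 @ 163); take A (37 @ 251); take 10/23 of B → 66.52. Capacity used 103/103.
Total value = 750.52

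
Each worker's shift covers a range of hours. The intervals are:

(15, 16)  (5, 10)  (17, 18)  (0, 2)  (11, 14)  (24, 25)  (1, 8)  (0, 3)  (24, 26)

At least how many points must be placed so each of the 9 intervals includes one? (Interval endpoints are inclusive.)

6

Process intervals by earliest right end; each time one isn't hit yet, stab at its right endpoint.
By right end: [0,2]  [0,3]  [1,8]  [5,10]  [11,14]  [15,16]  [17,18]  [24,25]  [24,26]
[0,2] uncovered → point at 2; [5,10] uncovered → point at 10; [11,14] uncovered → point at 14; [15,16] uncovered → point at 16; [17,18] uncovered → point at 18; [24,25] uncovered → point at 25.
Points: 2, 10, 14, 16, 18, 25 (6 total).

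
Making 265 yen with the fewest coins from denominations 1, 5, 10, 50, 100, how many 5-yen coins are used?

265 − 2×100→65 − 1×50→15 − 1×10→5 − 1×5→0
Count of 5: 1

1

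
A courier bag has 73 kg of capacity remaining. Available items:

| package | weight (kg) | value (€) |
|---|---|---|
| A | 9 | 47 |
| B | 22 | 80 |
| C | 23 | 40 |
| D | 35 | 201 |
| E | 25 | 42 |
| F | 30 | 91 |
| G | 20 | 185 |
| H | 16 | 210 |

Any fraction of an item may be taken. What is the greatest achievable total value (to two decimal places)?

Ratios (sorted): H 13.12, G 9.25, D 5.74, A 5.22, B 3.64, F 3.03, C 1.74, E 1.68
take H (16 @ 210); take G (20 @ 185); take D (35 @ 201); take 2/9 of A → 10.44. Capacity used 73/73.
Total value = 606.44

606.44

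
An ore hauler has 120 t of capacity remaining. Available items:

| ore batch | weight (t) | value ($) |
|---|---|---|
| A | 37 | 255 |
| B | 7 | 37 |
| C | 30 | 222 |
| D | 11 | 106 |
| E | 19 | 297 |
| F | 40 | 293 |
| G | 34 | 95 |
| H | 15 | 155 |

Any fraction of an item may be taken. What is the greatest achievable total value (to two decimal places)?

Ratios (sorted): E 15.63, H 10.33, D 9.64, C 7.40, F 7.33, A 6.89, B 5.29, G 2.79
take E (19 @ 297); take H (15 @ 155); take D (11 @ 106); take C (30 @ 222); take F (40 @ 293); take 5/37 of A → 34.46. Capacity used 120/120.
Total value = 1107.46

1107.46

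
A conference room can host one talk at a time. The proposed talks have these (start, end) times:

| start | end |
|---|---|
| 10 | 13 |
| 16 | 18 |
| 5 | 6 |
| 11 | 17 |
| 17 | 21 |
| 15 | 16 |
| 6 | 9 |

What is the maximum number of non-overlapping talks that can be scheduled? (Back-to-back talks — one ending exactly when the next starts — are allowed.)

Sorted by end: (5,6)  (6,9)  (10,13)  (15,16)  (11,17)  (16,18)  (17,21)
take (5,6); take (6,9); take (10,13); take (15,16); skip (11,17); take (16,18).
Selected 5 talks.

5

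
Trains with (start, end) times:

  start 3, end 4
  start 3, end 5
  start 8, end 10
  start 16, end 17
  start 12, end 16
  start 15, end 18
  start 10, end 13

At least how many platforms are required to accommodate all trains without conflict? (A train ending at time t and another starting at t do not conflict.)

starts: [3, 3, 8, 10, 12, 15, 16]
ends:   [4, 5, 10, 13, 16, 17, 18]
s3→1 s3→2  — peak 2.

2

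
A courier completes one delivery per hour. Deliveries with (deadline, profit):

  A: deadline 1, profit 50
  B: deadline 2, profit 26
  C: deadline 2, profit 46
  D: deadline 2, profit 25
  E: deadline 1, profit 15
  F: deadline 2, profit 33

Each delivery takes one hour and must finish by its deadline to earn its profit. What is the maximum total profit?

Profit order: A=50 C=46 F=33 B=26 D=25 E=15
Assign: A→slot 1, C→slot 2, F skipped, B skipped, D skipped, E skipped.
Slots: [1:A] [2:C]
Profit = 50 + 46 = 96

96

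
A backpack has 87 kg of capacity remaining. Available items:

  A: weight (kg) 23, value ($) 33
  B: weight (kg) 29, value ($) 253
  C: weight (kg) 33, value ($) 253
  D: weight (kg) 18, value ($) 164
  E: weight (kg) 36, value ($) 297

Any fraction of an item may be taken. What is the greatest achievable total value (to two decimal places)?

Sort by value per unit weight and fill in that order.
Order: D (164/18=9.11) > B (253/29=8.72) > E (297/36=8.25) > C (253/33=7.67) > A (33/23=1.43)
Fill: take D (18 @ 164) → take B (29 @ 253) → take E (36 @ 297) → take 4/33 of C → 30.67; 87/87 used.
Total value = 744.67

744.67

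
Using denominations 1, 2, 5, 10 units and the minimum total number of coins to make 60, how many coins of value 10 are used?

60 − 6×10→0
Count of 10: 6

6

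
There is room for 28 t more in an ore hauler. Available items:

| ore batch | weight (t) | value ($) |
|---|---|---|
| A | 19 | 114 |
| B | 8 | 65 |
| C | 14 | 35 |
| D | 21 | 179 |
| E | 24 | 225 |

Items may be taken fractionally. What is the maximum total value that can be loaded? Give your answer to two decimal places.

Greedy by value/weight ratio, highest first.
Order: E (225/24=9.38) > D (179/21=8.52) > B (65/8=8.12) > A (114/19=6.00) > C (35/14=2.50)
Fill: take E (24 @ 225) → take 4/21 of D → 34.10; 28/28 used.
Total value = 259.10

259.10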